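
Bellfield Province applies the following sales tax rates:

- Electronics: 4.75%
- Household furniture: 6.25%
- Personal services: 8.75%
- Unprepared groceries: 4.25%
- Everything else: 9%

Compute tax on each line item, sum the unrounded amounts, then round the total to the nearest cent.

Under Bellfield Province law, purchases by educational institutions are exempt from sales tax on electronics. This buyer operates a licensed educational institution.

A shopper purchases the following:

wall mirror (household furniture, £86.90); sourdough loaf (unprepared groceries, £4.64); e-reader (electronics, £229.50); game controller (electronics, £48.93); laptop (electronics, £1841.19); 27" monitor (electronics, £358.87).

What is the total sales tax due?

Wall mirror £86.90: household furniture → 6.25% → £5.43125
Sourdough loaf £4.64: unprepared groceries → 4.25% → £0.1972
E-reader £229.50: electronics, buyer-exempt → 0% → £0.00
Game controller £48.93: electronics, buyer-exempt → 0% → £0.00
Laptop £1841.19: electronics, buyer-exempt → 0% → £0.00
27" monitor £358.87: electronics, buyer-exempt → 0% → £0.00
Unrounded tax sum = £5.62845 → £5.63

£5.63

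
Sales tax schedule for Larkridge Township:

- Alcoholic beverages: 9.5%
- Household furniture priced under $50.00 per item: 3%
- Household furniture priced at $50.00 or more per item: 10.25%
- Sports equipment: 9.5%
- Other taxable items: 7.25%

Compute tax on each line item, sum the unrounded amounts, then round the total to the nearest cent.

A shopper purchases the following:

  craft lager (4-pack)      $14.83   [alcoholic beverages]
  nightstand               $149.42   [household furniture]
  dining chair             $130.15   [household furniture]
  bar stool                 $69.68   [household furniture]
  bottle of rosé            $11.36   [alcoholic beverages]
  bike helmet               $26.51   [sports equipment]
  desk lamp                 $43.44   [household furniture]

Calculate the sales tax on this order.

Craft lager (4-pack) $14.83: alcoholic beverages → 9.5% → $1.40885
Nightstand $149.42: household furniture, $50.00 or more → 10.25% → $15.31555
Dining chair $130.15: household furniture, $50.00 or more → 10.25% → $13.340375
Bar stool $69.68: household furniture, $50.00 or more → 10.25% → $7.1422
Bottle of rosé $11.36: alcoholic beverages → 9.5% → $1.0792
Bike helmet $26.51: sports equipment → 9.5% → $2.51845
Desk lamp $43.44: household furniture, under $50.00 → 3% → $1.3032
Unrounded tax sum = $42.107825 → $42.11

$42.11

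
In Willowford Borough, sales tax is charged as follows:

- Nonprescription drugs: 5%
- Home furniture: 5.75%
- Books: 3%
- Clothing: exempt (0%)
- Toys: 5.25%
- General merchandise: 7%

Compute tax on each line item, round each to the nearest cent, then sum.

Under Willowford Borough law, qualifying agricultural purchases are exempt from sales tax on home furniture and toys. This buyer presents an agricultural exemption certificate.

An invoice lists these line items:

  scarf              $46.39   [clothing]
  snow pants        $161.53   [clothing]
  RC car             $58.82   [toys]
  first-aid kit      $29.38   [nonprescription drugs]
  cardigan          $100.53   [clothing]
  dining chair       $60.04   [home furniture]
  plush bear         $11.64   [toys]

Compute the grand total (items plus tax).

$469.80

Scarf $46.39: clothing → 0% → $0.00
Snow pants $161.53: clothing → 0% → $0.00
RC car $58.82: toys, buyer-exempt → 0% → $0.00
First-aid kit $29.38: nonprescription drugs → 5% → $1.47
Cardigan $100.53: clothing → 0% → $0.00
Dining chair $60.04: home furniture, buyer-exempt → 0% → $0.00
Plush bear $11.64: toys, buyer-exempt → 0% → $0.00
Subtotal = $468.33; tax = $1.47; total due = $469.80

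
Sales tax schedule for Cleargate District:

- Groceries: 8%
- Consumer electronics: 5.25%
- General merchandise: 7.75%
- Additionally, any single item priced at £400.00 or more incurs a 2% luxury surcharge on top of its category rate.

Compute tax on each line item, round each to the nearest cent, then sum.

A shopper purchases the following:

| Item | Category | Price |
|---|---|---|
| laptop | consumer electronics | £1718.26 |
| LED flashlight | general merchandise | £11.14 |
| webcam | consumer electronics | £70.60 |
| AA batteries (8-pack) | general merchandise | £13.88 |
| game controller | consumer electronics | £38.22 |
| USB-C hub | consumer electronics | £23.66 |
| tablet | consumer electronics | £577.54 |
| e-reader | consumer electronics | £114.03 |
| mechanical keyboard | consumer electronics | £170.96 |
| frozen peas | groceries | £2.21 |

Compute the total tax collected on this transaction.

Laptop £1718.26: consumer electronics → 5.25% + 2% surcharge = 7.25% → £124.57
LED flashlight £11.14: general merchandise → 7.75% → £0.86
Webcam £70.60: consumer electronics → 5.25% → £3.71
AA batteries (8-pack) £13.88: general merchandise → 7.75% → £1.08
Game controller £38.22: consumer electronics → 5.25% → £2.01
USB-C hub £23.66: consumer electronics → 5.25% → £1.24
Tablet £577.54: consumer electronics → 5.25% + 2% surcharge = 7.25% → £41.87
E-reader £114.03: consumer electronics → 5.25% → £5.99
Mechanical keyboard £170.96: consumer electronics → 5.25% → £8.98
Frozen peas £2.21: groceries → 8% → £0.18
Total tax = £124.57 + £0.86 + £3.71 + £1.08 + £2.01 + £1.24 + £41.87 + £5.99 + £8.98 + £0.18 = £190.49

£190.49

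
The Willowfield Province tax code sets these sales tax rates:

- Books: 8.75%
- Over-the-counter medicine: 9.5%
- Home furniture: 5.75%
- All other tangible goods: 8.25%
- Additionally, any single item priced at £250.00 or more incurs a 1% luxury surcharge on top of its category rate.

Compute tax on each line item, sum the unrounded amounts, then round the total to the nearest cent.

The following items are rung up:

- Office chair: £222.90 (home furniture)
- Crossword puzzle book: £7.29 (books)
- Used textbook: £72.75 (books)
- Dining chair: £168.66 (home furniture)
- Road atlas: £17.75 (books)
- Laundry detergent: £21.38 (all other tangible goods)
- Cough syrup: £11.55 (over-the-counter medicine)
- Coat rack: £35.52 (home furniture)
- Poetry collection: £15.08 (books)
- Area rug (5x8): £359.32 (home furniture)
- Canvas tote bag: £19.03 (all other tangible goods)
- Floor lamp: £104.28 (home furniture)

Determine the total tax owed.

£69.11

Office chair £222.90: home furniture → 5.75% → £12.81675
Crossword puzzle book £7.29: books → 8.75% → £0.637875
Used textbook £72.75: books → 8.75% → £6.365625
Dining chair £168.66: home furniture → 5.75% → £9.69795
Road atlas £17.75: books → 8.75% → £1.553125
Laundry detergent £21.38: all other tangible goods → 8.25% → £1.76385
Cough syrup £11.55: over-the-counter medicine → 9.5% → £1.09725
Coat rack £35.52: home furniture → 5.75% → £2.0424
Poetry collection £15.08: books → 8.75% → £1.3195
Area rug (5x8) £359.32: home furniture → 5.75% + 1% surcharge = 6.75% → £24.2541
Canvas tote bag £19.03: all other tangible goods → 8.25% → £1.569975
Floor lamp £104.28: home furniture → 5.75% → £5.9961
Unrounded tax sum = £69.1145 → £69.11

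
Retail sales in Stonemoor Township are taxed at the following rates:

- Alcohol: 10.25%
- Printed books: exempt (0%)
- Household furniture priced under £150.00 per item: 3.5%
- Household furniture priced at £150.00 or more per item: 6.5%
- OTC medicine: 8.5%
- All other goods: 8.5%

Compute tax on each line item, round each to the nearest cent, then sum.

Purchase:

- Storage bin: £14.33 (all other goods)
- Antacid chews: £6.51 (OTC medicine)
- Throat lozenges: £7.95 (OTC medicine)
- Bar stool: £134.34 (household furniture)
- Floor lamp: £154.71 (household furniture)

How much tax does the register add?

£17.21

Storage bin £14.33: all other goods → 8.5% → £1.22
Antacid chews £6.51: OTC medicine → 8.5% → £0.55
Throat lozenges £7.95: OTC medicine → 8.5% → £0.68
Bar stool £134.34: household furniture, under £150.00 → 3.5% → £4.70
Floor lamp £154.71: household furniture, £150.00 or more → 6.5% → £10.06
Total tax = £1.22 + £0.55 + £0.68 + £4.70 + £10.06 = £17.21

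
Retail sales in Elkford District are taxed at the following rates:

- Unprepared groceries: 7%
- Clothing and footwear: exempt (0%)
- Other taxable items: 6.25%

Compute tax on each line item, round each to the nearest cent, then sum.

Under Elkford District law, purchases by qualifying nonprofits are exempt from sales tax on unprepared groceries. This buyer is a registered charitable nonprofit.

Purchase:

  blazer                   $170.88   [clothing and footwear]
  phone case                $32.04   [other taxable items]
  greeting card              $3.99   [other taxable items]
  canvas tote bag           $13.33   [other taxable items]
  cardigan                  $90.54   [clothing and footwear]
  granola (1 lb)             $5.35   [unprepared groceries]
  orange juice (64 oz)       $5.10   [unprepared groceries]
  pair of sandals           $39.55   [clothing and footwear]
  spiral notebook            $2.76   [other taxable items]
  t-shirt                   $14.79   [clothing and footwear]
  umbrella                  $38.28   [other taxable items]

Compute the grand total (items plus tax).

Blazer $170.88: clothing and footwear → 0% → $0.00
Phone case $32.04: other taxable items → 6.25% → $2.00
Greeting card $3.99: other taxable items → 6.25% → $0.25
Canvas tote bag $13.33: other taxable items → 6.25% → $0.83
Cardigan $90.54: clothing and footwear → 0% → $0.00
Granola (1 lb) $5.35: unprepared groceries, buyer-exempt → 0% → $0.00
Orange juice (64 oz) $5.10: unprepared groceries, buyer-exempt → 0% → $0.00
Pair of sandals $39.55: clothing and footwear → 0% → $0.00
Spiral notebook $2.76: other taxable items → 6.25% → $0.17
T-shirt $14.79: clothing and footwear → 0% → $0.00
Umbrella $38.28: other taxable items → 6.25% → $2.39
Subtotal = $416.61; tax = $5.64; total due = $422.25

$422.25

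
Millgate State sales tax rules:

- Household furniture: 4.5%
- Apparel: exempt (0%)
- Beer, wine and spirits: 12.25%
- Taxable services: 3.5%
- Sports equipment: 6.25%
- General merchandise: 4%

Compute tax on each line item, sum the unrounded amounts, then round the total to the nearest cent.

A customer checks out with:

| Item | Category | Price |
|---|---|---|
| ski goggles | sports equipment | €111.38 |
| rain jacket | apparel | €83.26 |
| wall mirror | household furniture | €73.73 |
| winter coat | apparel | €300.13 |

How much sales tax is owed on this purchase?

€10.28

Ski goggles €111.38: sports equipment → 6.25% → €6.96125
Rain jacket €83.26: apparel → 0% → €0.00
Wall mirror €73.73: household furniture → 4.5% → €3.31785
Winter coat €300.13: apparel → 0% → €0.00
Unrounded tax sum = €10.2791 → €10.28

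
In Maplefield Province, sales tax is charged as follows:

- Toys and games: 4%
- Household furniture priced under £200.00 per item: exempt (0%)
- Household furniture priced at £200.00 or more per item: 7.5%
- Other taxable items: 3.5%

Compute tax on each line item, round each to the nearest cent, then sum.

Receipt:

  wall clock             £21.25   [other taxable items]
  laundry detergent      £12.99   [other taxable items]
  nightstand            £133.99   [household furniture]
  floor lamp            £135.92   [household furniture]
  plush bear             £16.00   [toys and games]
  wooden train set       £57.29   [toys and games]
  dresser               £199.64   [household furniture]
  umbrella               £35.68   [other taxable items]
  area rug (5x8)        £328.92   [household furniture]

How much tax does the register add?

£30.04

Wall clock £21.25: other taxable items → 3.5% → £0.74
Laundry detergent £12.99: other taxable items → 3.5% → £0.45
Nightstand £133.99: household furniture, under £200.00 → 0% → £0.00
Floor lamp £135.92: household furniture, under £200.00 → 0% → £0.00
Plush bear £16.00: toys and games → 4% → £0.64
Wooden train set £57.29: toys and games → 4% → £2.29
Dresser £199.64: household furniture, under £200.00 → 0% → £0.00
Umbrella £35.68: other taxable items → 3.5% → £1.25
Area rug (5x8) £328.92: household furniture, £200.00 or more → 7.5% → £24.67
Total tax = £0.74 + £0.45 + £0.64 + £2.29 + £1.25 + £24.67 = £30.04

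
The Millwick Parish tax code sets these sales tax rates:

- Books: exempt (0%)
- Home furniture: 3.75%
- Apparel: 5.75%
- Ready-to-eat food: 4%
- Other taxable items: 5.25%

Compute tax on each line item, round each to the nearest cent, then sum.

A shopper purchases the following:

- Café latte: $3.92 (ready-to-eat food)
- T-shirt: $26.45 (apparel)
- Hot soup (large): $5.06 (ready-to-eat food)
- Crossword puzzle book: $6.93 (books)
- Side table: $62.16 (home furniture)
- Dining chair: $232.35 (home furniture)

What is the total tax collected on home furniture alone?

$11.04

Side table $62.16: home furniture → 3.75% → $2.33
Dining chair $232.35: home furniture → 3.75% → $8.71
Tax on home furniture = $2.33 + $8.71 = $11.04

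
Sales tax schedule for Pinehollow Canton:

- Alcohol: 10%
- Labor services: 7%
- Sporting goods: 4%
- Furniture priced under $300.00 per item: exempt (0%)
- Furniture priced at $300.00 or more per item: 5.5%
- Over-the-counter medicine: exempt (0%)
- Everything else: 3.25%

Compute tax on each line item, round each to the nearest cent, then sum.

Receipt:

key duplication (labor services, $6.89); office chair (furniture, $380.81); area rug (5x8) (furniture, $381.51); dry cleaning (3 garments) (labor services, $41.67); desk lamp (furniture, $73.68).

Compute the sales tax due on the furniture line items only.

Office chair $380.81: furniture, $300.00 or more → 5.5% → $20.94
Area rug (5x8) $381.51: furniture, $300.00 or more → 5.5% → $20.98
Desk lamp $73.68: furniture, under $300.00 → 0% → $0.00
Tax on furniture = $20.94 + $20.98 + $0.00 = $41.92

$41.92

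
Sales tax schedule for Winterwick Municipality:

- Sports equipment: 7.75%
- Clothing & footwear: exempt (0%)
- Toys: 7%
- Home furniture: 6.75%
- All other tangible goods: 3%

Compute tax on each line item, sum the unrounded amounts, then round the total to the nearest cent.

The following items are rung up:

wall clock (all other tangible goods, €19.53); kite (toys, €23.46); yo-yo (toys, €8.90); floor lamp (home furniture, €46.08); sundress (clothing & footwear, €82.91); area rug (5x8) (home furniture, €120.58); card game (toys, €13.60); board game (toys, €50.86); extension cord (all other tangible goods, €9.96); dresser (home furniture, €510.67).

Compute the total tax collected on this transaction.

Wall clock €19.53: all other tangible goods → 3% → €0.5859
Kite €23.46: toys → 7% → €1.6422
Yo-yo €8.90: toys → 7% → €0.623
Floor lamp €46.08: home furniture → 6.75% → €3.1104
Sundress €82.91: clothing & footwear → 0% → €0.00
Area rug (5x8) €120.58: home furniture → 6.75% → €8.13915
Card game €13.60: toys → 7% → €0.952
Board game €50.86: toys → 7% → €3.5602
Extension cord €9.96: all other tangible goods → 3% → €0.2988
Dresser €510.67: home furniture → 6.75% → €34.470225
Unrounded tax sum = €53.381875 → €53.38

€53.38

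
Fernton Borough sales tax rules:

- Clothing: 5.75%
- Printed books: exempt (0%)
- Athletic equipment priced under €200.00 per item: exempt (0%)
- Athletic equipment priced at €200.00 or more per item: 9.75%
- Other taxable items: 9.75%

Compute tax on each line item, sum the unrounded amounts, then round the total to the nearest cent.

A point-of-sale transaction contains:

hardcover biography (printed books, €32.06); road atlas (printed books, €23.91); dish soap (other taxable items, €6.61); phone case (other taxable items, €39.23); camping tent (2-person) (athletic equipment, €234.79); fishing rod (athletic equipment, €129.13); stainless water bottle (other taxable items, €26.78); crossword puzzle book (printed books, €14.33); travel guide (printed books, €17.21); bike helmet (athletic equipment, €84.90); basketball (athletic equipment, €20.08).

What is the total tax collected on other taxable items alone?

€7.08

Dish soap €6.61: other taxable items → 9.75% → €0.644475
Phone case €39.23: other taxable items → 9.75% → €3.824925
Stainless water bottle €26.78: other taxable items → 9.75% → €2.61105
Tax on other taxable items: unrounded sum = €7.08045 → €7.08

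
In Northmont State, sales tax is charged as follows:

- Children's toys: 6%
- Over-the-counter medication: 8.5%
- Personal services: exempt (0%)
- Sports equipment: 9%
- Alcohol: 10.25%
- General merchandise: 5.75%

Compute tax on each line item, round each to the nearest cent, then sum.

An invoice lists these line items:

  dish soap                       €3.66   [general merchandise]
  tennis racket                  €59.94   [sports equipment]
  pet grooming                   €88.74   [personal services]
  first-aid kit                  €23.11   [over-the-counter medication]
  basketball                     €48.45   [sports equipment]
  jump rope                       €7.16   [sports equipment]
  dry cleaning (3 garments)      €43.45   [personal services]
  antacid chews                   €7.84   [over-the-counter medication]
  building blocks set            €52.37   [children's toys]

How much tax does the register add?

€16.37

Dish soap €3.66: general merchandise → 5.75% → €0.21
Tennis racket €59.94: sports equipment → 9% → €5.39
Pet grooming €88.74: personal services → 0% → €0.00
First-aid kit €23.11: over-the-counter medication → 8.5% → €1.96
Basketball €48.45: sports equipment → 9% → €4.36
Jump rope €7.16: sports equipment → 9% → €0.64
Dry cleaning (3 garments) €43.45: personal services → 0% → €0.00
Antacid chews €7.84: over-the-counter medication → 8.5% → €0.67
Building blocks set €52.37: children's toys → 6% → €3.14
Total tax = €0.21 + €5.39 + €1.96 + €4.36 + €0.64 + €0.67 + €3.14 = €16.37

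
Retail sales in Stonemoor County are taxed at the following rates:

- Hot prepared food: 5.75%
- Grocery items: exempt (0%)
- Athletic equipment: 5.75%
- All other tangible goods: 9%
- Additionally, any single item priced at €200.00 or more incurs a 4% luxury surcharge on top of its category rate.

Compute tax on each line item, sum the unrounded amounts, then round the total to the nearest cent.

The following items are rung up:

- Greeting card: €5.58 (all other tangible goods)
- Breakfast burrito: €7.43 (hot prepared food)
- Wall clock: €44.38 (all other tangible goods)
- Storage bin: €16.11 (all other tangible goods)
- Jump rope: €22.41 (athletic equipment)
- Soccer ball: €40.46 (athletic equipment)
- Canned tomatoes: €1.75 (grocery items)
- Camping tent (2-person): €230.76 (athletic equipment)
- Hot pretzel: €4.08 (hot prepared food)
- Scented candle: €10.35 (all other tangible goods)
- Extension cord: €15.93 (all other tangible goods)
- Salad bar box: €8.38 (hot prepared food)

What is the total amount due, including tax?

Greeting card €5.58: all other tangible goods → 9% → €0.5022
Breakfast burrito €7.43: hot prepared food → 5.75% → €0.427225
Wall clock €44.38: all other tangible goods → 9% → €3.9942
Storage bin €16.11: all other tangible goods → 9% → €1.4499
Jump rope €22.41: athletic equipment → 5.75% → €1.288575
Soccer ball €40.46: athletic equipment → 5.75% → €2.32645
Canned tomatoes €1.75: grocery items → 0% → €0.00
Camping tent (2-person) €230.76: athletic equipment → 5.75% + 4% surcharge = 9.75% → €22.4991
Hot pretzel €4.08: hot prepared food → 5.75% → €0.2346
Scented candle €10.35: all other tangible goods → 9% → €0.9315
Extension cord €15.93: all other tangible goods → 9% → €1.4337
Salad bar box €8.38: hot prepared food → 5.75% → €0.48185
Subtotal = €407.62; unrounded tax = €35.5693 → €35.57; total due = €443.19

€443.19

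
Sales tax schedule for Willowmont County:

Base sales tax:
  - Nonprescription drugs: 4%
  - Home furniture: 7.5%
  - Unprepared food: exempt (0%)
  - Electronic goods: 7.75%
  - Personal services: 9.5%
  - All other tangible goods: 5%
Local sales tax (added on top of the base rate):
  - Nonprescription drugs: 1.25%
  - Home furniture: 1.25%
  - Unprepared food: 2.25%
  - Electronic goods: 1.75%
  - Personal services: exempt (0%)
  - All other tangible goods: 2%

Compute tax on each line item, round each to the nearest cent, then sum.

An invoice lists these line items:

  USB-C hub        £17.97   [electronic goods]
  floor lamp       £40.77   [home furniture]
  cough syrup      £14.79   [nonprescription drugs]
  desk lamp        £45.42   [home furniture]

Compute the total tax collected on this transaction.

USB-C hub £17.97: electronic goods → 7.75% + 1.75% local = 9.5% → £1.71
Floor lamp £40.77: home furniture → 7.5% + 1.25% local = 8.75% → £3.57
Cough syrup £14.79: nonprescription drugs → 4% + 1.25% local = 5.25% → £0.78
Desk lamp £45.42: home furniture → 7.5% + 1.25% local = 8.75% → £3.97
Total tax = £1.71 + £3.57 + £0.78 + £3.97 = £10.03

£10.03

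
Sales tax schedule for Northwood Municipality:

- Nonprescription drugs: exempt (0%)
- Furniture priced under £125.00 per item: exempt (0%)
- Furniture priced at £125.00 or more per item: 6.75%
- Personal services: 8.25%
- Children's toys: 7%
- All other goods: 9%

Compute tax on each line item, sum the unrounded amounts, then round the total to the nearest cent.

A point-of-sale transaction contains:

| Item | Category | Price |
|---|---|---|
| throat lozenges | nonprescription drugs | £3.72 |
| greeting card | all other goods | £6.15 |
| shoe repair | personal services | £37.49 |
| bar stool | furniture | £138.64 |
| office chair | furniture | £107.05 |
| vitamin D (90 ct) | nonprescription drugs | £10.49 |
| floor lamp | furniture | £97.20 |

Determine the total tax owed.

Throat lozenges £3.72: nonprescription drugs → 0% → £0.00
Greeting card £6.15: all other goods → 9% → £0.5535
Shoe repair £37.49: personal services → 8.25% → £3.092925
Bar stool £138.64: furniture, £125.00 or more → 6.75% → £9.3582
Office chair £107.05: furniture, under £125.00 → 0% → £0.00
Vitamin D (90 ct) £10.49: nonprescription drugs → 0% → £0.00
Floor lamp £97.20: furniture, under £125.00 → 0% → £0.00
Unrounded tax sum = £13.004625 → £13.00

£13.00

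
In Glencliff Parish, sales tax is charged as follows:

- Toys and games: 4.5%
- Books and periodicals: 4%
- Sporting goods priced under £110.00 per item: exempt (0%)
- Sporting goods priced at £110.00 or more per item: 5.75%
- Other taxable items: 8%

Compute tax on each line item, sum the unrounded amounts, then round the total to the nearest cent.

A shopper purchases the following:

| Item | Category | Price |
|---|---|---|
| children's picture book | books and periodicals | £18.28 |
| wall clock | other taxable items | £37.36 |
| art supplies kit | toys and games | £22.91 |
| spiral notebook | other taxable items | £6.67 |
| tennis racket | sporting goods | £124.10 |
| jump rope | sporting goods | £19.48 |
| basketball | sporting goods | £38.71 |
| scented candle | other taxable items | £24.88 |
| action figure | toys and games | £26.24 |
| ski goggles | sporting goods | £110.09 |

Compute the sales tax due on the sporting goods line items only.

£13.47

Tennis racket £124.10: sporting goods, £110.00 or more → 5.75% → £7.13575
Jump rope £19.48: sporting goods, under £110.00 → 0% → £0.00
Basketball £38.71: sporting goods, under £110.00 → 0% → £0.00
Ski goggles £110.09: sporting goods, £110.00 or more → 5.75% → £6.330175
Tax on sporting goods: unrounded sum = £13.465925 → £13.47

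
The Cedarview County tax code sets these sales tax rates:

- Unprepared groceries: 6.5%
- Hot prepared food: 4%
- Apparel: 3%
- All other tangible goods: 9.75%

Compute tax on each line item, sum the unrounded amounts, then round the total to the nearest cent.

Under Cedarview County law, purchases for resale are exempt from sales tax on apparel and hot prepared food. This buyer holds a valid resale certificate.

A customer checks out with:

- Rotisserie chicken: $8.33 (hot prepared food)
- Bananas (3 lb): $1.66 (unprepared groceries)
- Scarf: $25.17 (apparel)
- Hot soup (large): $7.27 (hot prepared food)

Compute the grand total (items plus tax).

Rotisserie chicken $8.33: hot prepared food, buyer-exempt → 0% → $0.00
Bananas (3 lb) $1.66: unprepared groceries → 6.5% → $0.1079
Scarf $25.17: apparel, buyer-exempt → 0% → $0.00
Hot soup (large) $7.27: hot prepared food, buyer-exempt → 0% → $0.00
Subtotal = $42.43; unrounded tax = $0.1079 → $0.11; total due = $42.54

$42.54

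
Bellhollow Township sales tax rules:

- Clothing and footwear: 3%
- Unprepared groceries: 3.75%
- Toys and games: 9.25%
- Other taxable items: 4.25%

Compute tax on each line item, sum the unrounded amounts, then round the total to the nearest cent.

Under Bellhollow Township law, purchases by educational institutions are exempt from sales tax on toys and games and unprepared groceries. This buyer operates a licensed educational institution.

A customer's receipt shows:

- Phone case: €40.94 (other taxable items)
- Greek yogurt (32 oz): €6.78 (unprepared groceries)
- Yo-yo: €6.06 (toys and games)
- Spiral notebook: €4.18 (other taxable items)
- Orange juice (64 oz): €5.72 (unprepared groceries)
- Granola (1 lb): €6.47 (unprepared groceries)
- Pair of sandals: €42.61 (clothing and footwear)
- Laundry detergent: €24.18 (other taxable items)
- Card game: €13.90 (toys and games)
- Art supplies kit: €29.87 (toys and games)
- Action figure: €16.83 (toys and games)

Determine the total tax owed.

€4.22

Phone case €40.94: other taxable items → 4.25% → €1.73995
Greek yogurt (32 oz) €6.78: unprepared groceries, buyer-exempt → 0% → €0.00
Yo-yo €6.06: toys and games, buyer-exempt → 0% → €0.00
Spiral notebook €4.18: other taxable items → 4.25% → €0.17765
Orange juice (64 oz) €5.72: unprepared groceries, buyer-exempt → 0% → €0.00
Granola (1 lb) €6.47: unprepared groceries, buyer-exempt → 0% → €0.00
Pair of sandals €42.61: clothing and footwear → 3% → €1.2783
Laundry detergent €24.18: other taxable items → 4.25% → €1.02765
Card game €13.90: toys and games, buyer-exempt → 0% → €0.00
Art supplies kit €29.87: toys and games, buyer-exempt → 0% → €0.00
Action figure €16.83: toys and games, buyer-exempt → 0% → €0.00
Unrounded tax sum = €4.22355 → €4.22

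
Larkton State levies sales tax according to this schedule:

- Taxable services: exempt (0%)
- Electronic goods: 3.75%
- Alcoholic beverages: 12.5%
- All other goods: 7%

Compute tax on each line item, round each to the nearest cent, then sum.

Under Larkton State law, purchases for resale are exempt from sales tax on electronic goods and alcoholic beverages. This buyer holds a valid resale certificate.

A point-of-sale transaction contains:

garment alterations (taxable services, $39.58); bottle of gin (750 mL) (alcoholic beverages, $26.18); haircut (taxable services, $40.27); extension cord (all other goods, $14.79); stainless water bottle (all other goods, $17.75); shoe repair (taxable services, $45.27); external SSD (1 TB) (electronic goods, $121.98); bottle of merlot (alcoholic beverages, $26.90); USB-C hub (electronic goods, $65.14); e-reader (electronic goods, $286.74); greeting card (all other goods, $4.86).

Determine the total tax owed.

$2.62

Garment alterations $39.58: taxable services → 0% → $0.00
Bottle of gin (750 mL) $26.18: alcoholic beverages, buyer-exempt → 0% → $0.00
Haircut $40.27: taxable services → 0% → $0.00
Extension cord $14.79: all other goods → 7% → $1.04
Stainless water bottle $17.75: all other goods → 7% → $1.24
Shoe repair $45.27: taxable services → 0% → $0.00
External SSD (1 TB) $121.98: electronic goods, buyer-exempt → 0% → $0.00
Bottle of merlot $26.90: alcoholic beverages, buyer-exempt → 0% → $0.00
USB-C hub $65.14: electronic goods, buyer-exempt → 0% → $0.00
E-reader $286.74: electronic goods, buyer-exempt → 0% → $0.00
Greeting card $4.86: all other goods → 7% → $0.34
Total tax = $1.04 + $1.24 + $0.34 = $2.62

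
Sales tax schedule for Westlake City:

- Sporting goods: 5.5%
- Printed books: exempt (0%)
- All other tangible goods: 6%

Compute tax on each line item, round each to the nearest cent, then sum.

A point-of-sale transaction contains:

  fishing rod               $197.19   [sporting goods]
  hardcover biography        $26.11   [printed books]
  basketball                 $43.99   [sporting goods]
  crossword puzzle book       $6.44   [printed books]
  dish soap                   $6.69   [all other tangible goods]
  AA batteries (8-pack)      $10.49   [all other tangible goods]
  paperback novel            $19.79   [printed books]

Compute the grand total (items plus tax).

Fishing rod $197.19: sporting goods → 5.5% → $10.85
Hardcover biography $26.11: printed books → 0% → $0.00
Basketball $43.99: sporting goods → 5.5% → $2.42
Crossword puzzle book $6.44: printed books → 0% → $0.00
Dish soap $6.69: all other tangible goods → 6% → $0.40
AA batteries (8-pack) $10.49: all other tangible goods → 6% → $0.63
Paperback novel $19.79: printed books → 0% → $0.00
Subtotal = $310.70; tax = $14.30; total due = $325.00

$325.00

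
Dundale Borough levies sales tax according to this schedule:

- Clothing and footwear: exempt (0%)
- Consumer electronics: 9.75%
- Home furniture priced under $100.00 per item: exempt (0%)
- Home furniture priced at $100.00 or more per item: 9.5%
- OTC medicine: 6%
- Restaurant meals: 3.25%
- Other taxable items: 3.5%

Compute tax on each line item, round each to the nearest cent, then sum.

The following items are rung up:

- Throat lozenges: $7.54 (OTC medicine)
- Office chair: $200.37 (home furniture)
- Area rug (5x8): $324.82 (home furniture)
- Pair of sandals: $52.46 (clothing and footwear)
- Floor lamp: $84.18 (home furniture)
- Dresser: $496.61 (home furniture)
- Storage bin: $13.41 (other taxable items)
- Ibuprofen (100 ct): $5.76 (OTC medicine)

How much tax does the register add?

$98.35

Throat lozenges $7.54: OTC medicine → 6% → $0.45
Office chair $200.37: home furniture, $100.00 or more → 9.5% → $19.04
Area rug (5x8) $324.82: home furniture, $100.00 or more → 9.5% → $30.86
Pair of sandals $52.46: clothing and footwear → 0% → $0.00
Floor lamp $84.18: home furniture, under $100.00 → 0% → $0.00
Dresser $496.61: home furniture, $100.00 or more → 9.5% → $47.18
Storage bin $13.41: other taxable items → 3.5% → $0.47
Ibuprofen (100 ct) $5.76: OTC medicine → 6% → $0.35
Total tax = $0.45 + $19.04 + $30.86 + $47.18 + $0.47 + $0.35 = $98.35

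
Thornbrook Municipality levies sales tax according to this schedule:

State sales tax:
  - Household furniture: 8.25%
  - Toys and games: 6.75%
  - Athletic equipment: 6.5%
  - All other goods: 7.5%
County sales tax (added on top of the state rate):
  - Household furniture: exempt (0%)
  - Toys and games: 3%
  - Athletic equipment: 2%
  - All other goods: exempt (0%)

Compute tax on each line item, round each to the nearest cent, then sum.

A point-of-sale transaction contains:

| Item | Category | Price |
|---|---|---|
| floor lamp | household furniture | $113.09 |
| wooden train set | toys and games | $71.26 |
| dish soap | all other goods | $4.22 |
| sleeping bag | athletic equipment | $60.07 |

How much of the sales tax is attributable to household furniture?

Floor lamp $113.09: household furniture → 8.25% + 0% county = 8.25% → $9.33
Tax on household furniture = $9.33

$9.33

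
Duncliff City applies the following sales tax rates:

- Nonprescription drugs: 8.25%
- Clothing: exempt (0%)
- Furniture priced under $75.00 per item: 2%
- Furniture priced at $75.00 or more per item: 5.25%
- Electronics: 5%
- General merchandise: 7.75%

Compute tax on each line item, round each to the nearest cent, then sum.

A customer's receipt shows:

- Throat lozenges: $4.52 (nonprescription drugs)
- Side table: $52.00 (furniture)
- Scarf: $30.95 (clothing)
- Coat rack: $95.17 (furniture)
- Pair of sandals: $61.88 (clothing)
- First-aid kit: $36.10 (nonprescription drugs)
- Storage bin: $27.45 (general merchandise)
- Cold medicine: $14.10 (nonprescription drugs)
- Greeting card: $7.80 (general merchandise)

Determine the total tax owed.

Throat lozenges $4.52: nonprescription drugs → 8.25% → $0.37
Side table $52.00: furniture, under $75.00 → 2% → $1.04
Scarf $30.95: clothing → 0% → $0.00
Coat rack $95.17: furniture, $75.00 or more → 5.25% → $5.00
Pair of sandals $61.88: clothing → 0% → $0.00
First-aid kit $36.10: nonprescription drugs → 8.25% → $2.98
Storage bin $27.45: general merchandise → 7.75% → $2.13
Cold medicine $14.10: nonprescription drugs → 8.25% → $1.16
Greeting card $7.80: general merchandise → 7.75% → $0.60
Total tax = $0.37 + $1.04 + $5.00 + $2.98 + $2.13 + $1.16 + $0.60 = $13.28

$13.28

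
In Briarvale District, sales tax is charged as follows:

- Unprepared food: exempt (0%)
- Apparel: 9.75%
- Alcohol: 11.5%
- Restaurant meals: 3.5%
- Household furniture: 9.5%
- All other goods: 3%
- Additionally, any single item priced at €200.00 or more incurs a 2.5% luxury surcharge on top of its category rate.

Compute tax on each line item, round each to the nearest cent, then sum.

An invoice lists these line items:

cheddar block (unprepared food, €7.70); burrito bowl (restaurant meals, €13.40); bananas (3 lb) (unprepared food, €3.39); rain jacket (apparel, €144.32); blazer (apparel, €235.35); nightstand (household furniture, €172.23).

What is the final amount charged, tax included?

€636.12

Cheddar block €7.70: unprepared food → 0% → €0.00
Burrito bowl €13.40: restaurant meals → 3.5% → €0.47
Bananas (3 lb) €3.39: unprepared food → 0% → €0.00
Rain jacket €144.32: apparel → 9.75% → €14.07
Blazer €235.35: apparel → 9.75% + 2.5% surcharge = 12.25% → €28.83
Nightstand €172.23: household furniture → 9.5% → €16.36
Subtotal = €576.39; tax = €59.73; total due = €636.12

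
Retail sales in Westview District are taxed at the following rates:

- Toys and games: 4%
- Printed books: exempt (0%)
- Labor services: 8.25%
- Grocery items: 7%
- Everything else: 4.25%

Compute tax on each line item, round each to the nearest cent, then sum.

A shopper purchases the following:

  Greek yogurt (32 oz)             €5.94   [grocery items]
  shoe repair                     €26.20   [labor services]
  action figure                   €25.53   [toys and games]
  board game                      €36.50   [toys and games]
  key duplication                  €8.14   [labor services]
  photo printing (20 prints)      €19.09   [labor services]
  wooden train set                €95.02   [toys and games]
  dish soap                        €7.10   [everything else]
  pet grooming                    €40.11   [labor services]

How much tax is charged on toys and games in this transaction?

€6.28

Action figure €25.53: toys and games → 4% → €1.02
Board game €36.50: toys and games → 4% → €1.46
Wooden train set €95.02: toys and games → 4% → €3.80
Tax on toys and games = €1.02 + €1.46 + €3.80 = €6.28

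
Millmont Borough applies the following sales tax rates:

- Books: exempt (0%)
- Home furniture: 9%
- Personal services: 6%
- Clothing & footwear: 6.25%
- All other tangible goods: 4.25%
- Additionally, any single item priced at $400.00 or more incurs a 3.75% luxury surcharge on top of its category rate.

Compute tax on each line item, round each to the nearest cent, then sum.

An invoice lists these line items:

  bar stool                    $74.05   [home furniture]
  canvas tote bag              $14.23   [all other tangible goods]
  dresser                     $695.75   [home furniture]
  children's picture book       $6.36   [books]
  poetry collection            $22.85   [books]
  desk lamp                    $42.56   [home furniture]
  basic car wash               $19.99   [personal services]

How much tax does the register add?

$101.00

Bar stool $74.05: home furniture → 9% → $6.66
Canvas tote bag $14.23: all other tangible goods → 4.25% → $0.60
Dresser $695.75: home furniture → 9% + 3.75% surcharge = 12.75% → $88.71
Children's picture book $6.36: books → 0% → $0.00
Poetry collection $22.85: books → 0% → $0.00
Desk lamp $42.56: home furniture → 9% → $3.83
Basic car wash $19.99: personal services → 6% → $1.20
Total tax = $6.66 + $0.60 + $88.71 + $3.83 + $1.20 = $101.00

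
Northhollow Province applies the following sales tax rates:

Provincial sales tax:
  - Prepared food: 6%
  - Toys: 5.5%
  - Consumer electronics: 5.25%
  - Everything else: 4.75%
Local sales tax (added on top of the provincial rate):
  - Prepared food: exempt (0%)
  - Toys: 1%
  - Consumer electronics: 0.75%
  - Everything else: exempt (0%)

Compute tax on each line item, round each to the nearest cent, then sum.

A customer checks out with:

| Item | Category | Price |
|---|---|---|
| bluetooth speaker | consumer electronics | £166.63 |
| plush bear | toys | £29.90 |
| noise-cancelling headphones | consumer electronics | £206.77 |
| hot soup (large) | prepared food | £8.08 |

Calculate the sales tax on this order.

£24.83

Bluetooth speaker £166.63: consumer electronics → 5.25% + 0.75% local = 6% → £10.00
Plush bear £29.90: toys → 5.5% + 1% local = 6.5% → £1.94
Noise-cancelling headphones £206.77: consumer electronics → 5.25% + 0.75% local = 6% → £12.41
Hot soup (large) £8.08: prepared food → 6% + 0% local = 6% → £0.48
Total tax = £10.00 + £1.94 + £12.41 + £0.48 = £24.83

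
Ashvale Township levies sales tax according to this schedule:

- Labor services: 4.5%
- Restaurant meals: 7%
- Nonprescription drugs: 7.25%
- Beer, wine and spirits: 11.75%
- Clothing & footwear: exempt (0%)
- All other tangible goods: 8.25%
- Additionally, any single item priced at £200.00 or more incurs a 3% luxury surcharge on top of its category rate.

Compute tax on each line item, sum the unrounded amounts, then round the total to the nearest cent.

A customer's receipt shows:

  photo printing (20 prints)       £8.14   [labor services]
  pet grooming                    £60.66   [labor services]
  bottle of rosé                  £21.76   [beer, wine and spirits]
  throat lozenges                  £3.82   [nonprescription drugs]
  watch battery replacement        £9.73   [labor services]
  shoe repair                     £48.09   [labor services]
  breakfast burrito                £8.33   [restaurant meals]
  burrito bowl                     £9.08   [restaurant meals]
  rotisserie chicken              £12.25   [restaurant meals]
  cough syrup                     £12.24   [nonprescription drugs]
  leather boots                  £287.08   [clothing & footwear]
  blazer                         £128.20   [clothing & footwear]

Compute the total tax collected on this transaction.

£20.11

Photo printing (20 prints) £8.14: labor services → 4.5% → £0.3663
Pet grooming £60.66: labor services → 4.5% → £2.7297
Bottle of rosé £21.76: beer, wine and spirits → 11.75% → £2.5568
Throat lozenges £3.82: nonprescription drugs → 7.25% → £0.27695
Watch battery replacement £9.73: labor services → 4.5% → £0.43785
Shoe repair £48.09: labor services → 4.5% → £2.16405
Breakfast burrito £8.33: restaurant meals → 7% → £0.5831
Burrito bowl £9.08: restaurant meals → 7% → £0.6356
Rotisserie chicken £12.25: restaurant meals → 7% → £0.8575
Cough syrup £12.24: nonprescription drugs → 7.25% → £0.8874
Leather boots £287.08: clothing & footwear → 0% + 3% surcharge = 3% → £8.6124
Blazer £128.20: clothing & footwear → 0% → £0.00
Unrounded tax sum = £20.10765 → £20.11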